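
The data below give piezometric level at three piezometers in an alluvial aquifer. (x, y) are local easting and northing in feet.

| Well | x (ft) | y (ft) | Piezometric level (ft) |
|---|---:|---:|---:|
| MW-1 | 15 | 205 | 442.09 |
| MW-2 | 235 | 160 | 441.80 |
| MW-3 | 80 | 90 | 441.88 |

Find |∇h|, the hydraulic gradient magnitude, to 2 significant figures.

With h = a·x + b·y + c and MW-1 as origin, the differences give:
  220·a + (-45)·b = -0.29
  65·a + (-115)·b = -0.21
Eliminate b (×(-115) and ×(-45), subtract): -22375·a = 23.900 → a = ∂h/∂x = -0.001068
Back-substitute: b = ∂h/∂y = +0.001222.
|∇h| = √(-0.001068² + 0.001222²) = 0.001623

0.0016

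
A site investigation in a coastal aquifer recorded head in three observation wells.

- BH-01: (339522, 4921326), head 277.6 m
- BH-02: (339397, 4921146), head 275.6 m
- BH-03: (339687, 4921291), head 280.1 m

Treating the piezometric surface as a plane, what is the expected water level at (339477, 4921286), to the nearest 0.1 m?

276.9 m

Taking BH-01 as reference: BH-02−BH-01 = (-125, -180, -2.0); BH-03−BH-01 = (165, -35, +2.5).
Solve a·Δx + b·Δy = Δh: det = (-125)·(-35) − 165·(-180) = 34075.
∂h/∂x = [(-2.0)·(-35) − (+2.5)·(-180)] / 34075 = +0.01526
∂h/∂y = [(-125)·(+2.5) − 165·(-2.0)] / 34075 = +0.0005136
h(339477, 4921286) = 277.6 + (+0.01526)·(-45) + (+0.0005136)·(-40) = 277.6 -0.687 -0.021 = 276.893 m.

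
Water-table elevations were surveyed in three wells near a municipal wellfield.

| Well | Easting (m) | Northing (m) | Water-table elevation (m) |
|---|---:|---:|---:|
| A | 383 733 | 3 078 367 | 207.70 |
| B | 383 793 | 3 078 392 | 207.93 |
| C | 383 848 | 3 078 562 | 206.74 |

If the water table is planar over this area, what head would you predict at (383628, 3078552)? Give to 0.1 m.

205.1 m

Three-point gradient (reference A): Δ to B = (60, 25, +0.23), Δ to C = (115, 195, -0.96).
∂h/∂x = +0.007802, ∂h/∂y = -0.009524 (det = 8825).
h(383628, 3078552) = 207.70 + (+0.007802)·(-105) + (-0.009524)·(185) = 207.70 -0.819 -1.762 = 205.119 m.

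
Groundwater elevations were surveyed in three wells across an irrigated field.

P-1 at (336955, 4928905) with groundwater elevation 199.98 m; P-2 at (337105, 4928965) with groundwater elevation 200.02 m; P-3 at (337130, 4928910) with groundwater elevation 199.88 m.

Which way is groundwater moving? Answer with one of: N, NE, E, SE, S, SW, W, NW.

Differences from P-1: to P-2 (Δx, Δy, Δh) = (150, 60, +0.04); to P-3 = (175, 5, -0.10).
Solve a·Δx + b·Δy = Δh: det = 150·5 − 175·60 = -9750.
∂h/∂x = [(+0.04)·5 − (-0.10)·60] / -9750 = -0.0006359
∂h/∂y = [150·(-0.10) − 175·(+0.04)] / -9750 = +0.002256
Flow = −∇h = (+0.0006359 east, -0.002256 north), which points south.

S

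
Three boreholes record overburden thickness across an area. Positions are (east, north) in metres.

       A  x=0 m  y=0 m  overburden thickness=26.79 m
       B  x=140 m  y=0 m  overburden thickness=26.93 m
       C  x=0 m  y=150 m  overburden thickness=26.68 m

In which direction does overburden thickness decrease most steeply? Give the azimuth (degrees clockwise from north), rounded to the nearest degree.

306°

∂d/∂x = (26.93 − 26.79) / (140 − 0) = +0.001000
∂d/∂y = (26.68 − 26.79) / (150 − 0) = -0.0007333
Steepest decrease is along −∇f: components (-0.001000 E, +0.0007333 N).
Azimuth = atan2(-0.001000, +0.0007333) = 306.3° ≈ 306°.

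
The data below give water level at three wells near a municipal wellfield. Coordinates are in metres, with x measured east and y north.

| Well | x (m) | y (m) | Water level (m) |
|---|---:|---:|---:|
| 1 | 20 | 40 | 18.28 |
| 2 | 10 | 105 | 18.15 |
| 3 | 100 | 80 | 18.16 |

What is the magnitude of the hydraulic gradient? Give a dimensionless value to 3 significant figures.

0.00212

Differences from 1: to 2 (Δx, Δy, Δh) = (-10, 65, -0.13); to 3 = (80, 40, -0.12).
Determinant of the coordinate differences = (-10)·40 − 80·65 = -5600.
∂h/∂x = [(-0.13)·40 − (-0.12)·65] / -5600 = -0.0004643
∂h/∂y = [(-10)·(-0.12) − 80·(-0.13)] / -5600 = -0.002071
|∇h| = √(-0.0004643² + -0.002071²) = 0.002122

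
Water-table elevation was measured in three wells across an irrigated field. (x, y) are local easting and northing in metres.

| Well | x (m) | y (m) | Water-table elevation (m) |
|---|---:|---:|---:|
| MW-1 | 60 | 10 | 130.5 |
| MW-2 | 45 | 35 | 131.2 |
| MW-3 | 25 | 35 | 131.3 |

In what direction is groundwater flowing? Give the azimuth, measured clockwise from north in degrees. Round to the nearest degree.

169°

Three-point gradient (reference MW-1): Δ to MW-2 = (-15, 25, +0.7), Δ to MW-3 = (-35, 25, +0.8).
∂h/∂x = -0.005000, ∂h/∂y = +0.02500 (det = 500).
Flow direction (−∇h) has components (+0.005000 E, -0.02500 N).
Azimuth = atan2(E, N) = atan2(+0.005000, -0.02500) = 168.7° ≈ 169°.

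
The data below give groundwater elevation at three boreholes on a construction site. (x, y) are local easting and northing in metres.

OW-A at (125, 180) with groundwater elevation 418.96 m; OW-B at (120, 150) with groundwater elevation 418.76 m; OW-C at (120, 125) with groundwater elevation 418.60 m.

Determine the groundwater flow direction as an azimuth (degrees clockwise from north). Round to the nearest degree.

194°

Taking OW-A as reference: OW-B−OW-A = (-5, -30, -0.20); OW-C−OW-A = (-5, -55, -0.36).
Determinant of the coordinate differences = (-5)·(-55) − (-5)·(-30) = 125.
∂h/∂x = [(-0.20)·(-55) − (-0.36)·(-30)] / 125 = +0.001600
∂h/∂y = [(-5)·(-0.36) − (-5)·(-0.20)] / 125 = +0.006400
Flow direction (−∇h) has components (-0.001600 E, -0.006400 N).
Azimuth = atan2(E, N) = atan2(-0.001600, -0.006400) = 194.0° ≈ 194°.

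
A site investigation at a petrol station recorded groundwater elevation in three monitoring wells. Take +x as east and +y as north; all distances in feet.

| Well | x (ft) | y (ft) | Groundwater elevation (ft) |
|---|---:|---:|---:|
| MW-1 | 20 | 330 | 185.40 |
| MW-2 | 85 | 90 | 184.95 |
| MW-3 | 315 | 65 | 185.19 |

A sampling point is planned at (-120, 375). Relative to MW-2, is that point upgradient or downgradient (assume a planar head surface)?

upgradient

Differences from MW-1: to MW-2 (Δx, Δy, Δh) = (65, -240, -0.45); to MW-3 = (295, -265, -0.21).
Determinant of the coordinate differences = 65·(-265) − 295·(-240) = 53575.
∂h/∂x = [(-0.45)·(-265) − (-0.21)·(-240)] / 53575 = +0.001285
∂h/∂y = [65·(-0.21) − 295·(-0.45)] / 53575 = +0.002223
Head at (-120, 375) = 185.40 + (+0.001285)·(-140) + (+0.002223)·(45) = 185.32 ft.
That is higher than the 184.95 ft at MW-2, so the point is upgradient.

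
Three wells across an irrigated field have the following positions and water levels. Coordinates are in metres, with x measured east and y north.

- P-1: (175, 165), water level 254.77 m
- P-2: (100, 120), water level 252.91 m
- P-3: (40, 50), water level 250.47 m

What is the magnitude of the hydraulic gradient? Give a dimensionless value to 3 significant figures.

0.0291

Differences from P-1: to P-2 (Δx, Δy, Δh) = (-75, -45, -1.86); to P-3 = (-135, -115, -4.30).
Solve a·Δx + b·Δy = Δh: det = (-75)·(-115) − (-135)·(-45) = 2550.
∂h/∂x = [(-1.86)·(-115) − (-4.30)·(-45)] / 2550 = +0.008000
∂h/∂y = [(-75)·(-4.30) − (-135)·(-1.86)] / 2550 = +0.02800
|∇h| = √(0.008000² + 0.02800²) = 0.02912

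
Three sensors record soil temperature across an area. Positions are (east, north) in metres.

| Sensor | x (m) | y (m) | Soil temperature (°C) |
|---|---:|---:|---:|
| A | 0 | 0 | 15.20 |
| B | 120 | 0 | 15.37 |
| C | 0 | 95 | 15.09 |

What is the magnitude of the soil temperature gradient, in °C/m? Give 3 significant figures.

∂T/∂x = (15.37 − 15.20) / (120 − 0) = +0.001417
∂T/∂y = (15.09 − 15.20) / (95 − 0) = -0.001158
|∇f| = √(0.001417² + -0.001158²) = 0.00183 °C/m

0.00183 °C/m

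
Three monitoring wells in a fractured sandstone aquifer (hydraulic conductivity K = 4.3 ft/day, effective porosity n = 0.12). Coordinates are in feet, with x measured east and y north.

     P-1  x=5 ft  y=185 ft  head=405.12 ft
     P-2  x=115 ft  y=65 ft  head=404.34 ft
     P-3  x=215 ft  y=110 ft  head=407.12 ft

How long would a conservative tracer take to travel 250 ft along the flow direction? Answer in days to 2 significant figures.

Differences from P-1: to P-2 (Δx, Δy, Δh) = (110, -120, -0.78); to P-3 = (210, -75, +2.00).
Determinant of the coordinate differences = 110·(-75) − 210·(-120) = 16950.
∂h/∂x = [(-0.78)·(-75) − (+2.00)·(-120)] / 16950 = +0.01761
∂h/∂y = [110·(+2.00) − 210·(-0.78)] / 16950 = +0.02264
|∇h| = √(0.01761² + 0.02264²) = 0.02868
Seepage velocity v = K·i/n = 4.3 × 0.02868 / 0.12 = 1.028 ft/day.
t = 250 / 1.028 = 243.2 days.

240 days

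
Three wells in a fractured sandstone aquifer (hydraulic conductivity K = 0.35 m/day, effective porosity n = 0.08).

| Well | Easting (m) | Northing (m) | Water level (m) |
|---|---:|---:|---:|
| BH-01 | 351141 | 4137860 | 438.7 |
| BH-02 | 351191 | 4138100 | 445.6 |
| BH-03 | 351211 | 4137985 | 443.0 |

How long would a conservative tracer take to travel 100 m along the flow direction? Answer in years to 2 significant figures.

Differences from BH-01: to BH-02 (Δx, Δy, Δh) = (50, 240, +6.9); to BH-03 = (70, 125, +4.3).
Determinant of the coordinate differences = 50·125 − 70·240 = -10550.
∂h/∂x = [(+6.9)·125 − (+4.3)·240] / -10550 = +0.01607
∂h/∂y = [50·(+4.3) − 70·(+6.9)] / -10550 = +0.02540
|∇h| = √(0.01607² + 0.02540²) = 0.03006
Seepage velocity v = K·i/n = 0.35 × 0.03006 / 0.08 = 0.1315 m/day.
t = 100 / 0.1315 = 760.5 days = 2.08 years.

2.1 years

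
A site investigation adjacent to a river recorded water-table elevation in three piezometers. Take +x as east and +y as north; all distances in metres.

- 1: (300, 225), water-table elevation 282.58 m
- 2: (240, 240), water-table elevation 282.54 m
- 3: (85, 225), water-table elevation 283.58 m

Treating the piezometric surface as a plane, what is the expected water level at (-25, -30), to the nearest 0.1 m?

289.5 m

Taking 1 as reference: 2−1 = (-60, 15, -0.04); 3−1 = (-215, 0, +1.00).
Determinant of the coordinate differences = (-60)·0 − (-215)·15 = 3225.
∂h/∂x = [(-0.04)·0 − (+1.00)·15] / 3225 = -0.004651
∂h/∂y = [(-60)·(+1.00) − (-215)·(-0.04)] / 3225 = -0.02127
h(-25, -30) = 282.58 + (-0.004651)·(-325) + (-0.02127)·(-255) = 282.58 +1.512 +5.424 = 289.516 m.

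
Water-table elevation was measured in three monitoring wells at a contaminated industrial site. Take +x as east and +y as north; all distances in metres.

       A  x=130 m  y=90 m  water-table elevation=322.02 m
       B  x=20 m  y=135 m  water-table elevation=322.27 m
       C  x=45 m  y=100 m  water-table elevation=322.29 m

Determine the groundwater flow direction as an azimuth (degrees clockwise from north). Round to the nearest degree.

Differences from A: to B (Δx, Δy, Δh) = (-110, 45, +0.25); to C = (-85, 10, +0.27).
Solve a·Δx + b·Δy = Δh: det = (-110)·10 − (-85)·45 = 2725.
∂h/∂x = [(+0.25)·10 − (+0.27)·45] / 2725 = -0.003541
∂h/∂y = [(-110)·(+0.27) − (-85)·(+0.25)] / 2725 = -0.003101
Flow direction (−∇h) has components (+0.003541 E, +0.003101 N).
Azimuth = atan2(E, N) = atan2(+0.003541, +0.003101) = 48.8° ≈ 049°.

049°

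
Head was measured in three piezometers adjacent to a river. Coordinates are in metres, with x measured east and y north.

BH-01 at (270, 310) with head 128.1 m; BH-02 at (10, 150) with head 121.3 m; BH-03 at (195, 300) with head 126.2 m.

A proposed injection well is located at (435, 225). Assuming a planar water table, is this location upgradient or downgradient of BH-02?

Differences from BH-01: to BH-02 (Δx, Δy, Δh) = (-260, -160, -6.8); to BH-03 = (-75, -10, -1.9).
Determinant of the coordinate differences = (-260)·(-10) − (-75)·(-160) = -9400.
∂h/∂x = [(-6.8)·(-10) − (-1.9)·(-160)] / -9400 = +0.02511
∂h/∂y = [(-260)·(-1.9) − (-75)·(-6.8)] / -9400 = +0.001702
Head at (435, 225) = 128.1 + (+0.02511)·(165) + (+0.001702)·(-85) = 132.10 m.
That is higher than the 121.3 m at BH-02, so the point is upgradient.

upgradient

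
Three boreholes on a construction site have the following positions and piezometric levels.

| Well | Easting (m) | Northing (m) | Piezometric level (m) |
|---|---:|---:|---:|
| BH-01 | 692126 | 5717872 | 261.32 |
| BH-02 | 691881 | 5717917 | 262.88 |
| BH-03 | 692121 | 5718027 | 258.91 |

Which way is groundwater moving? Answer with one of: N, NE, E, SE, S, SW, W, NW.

With h = a·x + b·y + c and BH-01 as origin, the differences give:
  (-245)·a + 45·b = +1.56
  (-5)·a + 155·b = -2.41
Eliminate b (×155 and ×45, subtract): -37750·a = 350.250 → a = ∂h/∂x = -0.009278
Back-substitute: b = ∂h/∂y = -0.01585.
Flow = −∇h = (+0.009278 east, +0.01585 north), which points northeast.

NE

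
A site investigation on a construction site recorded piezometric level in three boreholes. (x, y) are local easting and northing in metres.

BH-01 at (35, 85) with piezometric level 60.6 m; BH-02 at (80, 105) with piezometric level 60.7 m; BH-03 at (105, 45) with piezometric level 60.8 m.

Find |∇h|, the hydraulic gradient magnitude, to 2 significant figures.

With h = a·x + b·y + c and BH-01 as origin, the differences give:
  45·a + 20·b = +0.1
  70·a + (-40)·b = +0.2
Eliminate b (×(-40) and ×20, subtract): -3200·a = -8.00 → a = ∂h/∂x = +0.002500
Back-substitute: b = ∂h/∂y = -0.0006250.
|∇h| = √(0.002500² + -0.0006250²) = 0.002577

0.0026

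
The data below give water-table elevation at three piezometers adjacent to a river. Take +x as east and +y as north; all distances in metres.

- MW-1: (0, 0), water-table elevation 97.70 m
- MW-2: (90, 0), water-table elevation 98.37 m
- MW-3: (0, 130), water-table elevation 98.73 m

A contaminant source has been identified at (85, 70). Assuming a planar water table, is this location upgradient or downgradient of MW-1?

∂h/∂x = (98.37 − 97.70) / (90 − 0) = +0.007444
∂h/∂y = (98.73 − 97.70) / (130 − 0) = +0.007923
Head at (85, 70) = 97.70 + (+0.007444)·(85) + (+0.007923)·(70) = 98.89 m.
That is higher than the 97.70 m at MW-1, so the point is upgradient.

upgradient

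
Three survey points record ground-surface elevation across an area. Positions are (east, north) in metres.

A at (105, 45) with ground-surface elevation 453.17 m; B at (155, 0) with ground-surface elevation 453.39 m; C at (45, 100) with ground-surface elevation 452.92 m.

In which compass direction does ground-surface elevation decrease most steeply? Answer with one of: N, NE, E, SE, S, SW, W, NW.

SW

Taking A as reference: B−A = (50, -45, +0.22); C−A = (-60, 55, -0.25).
Determinant of the coordinate differences = 50·55 − (-60)·(-45) = 50.
∂z/∂x = [(+0.22)·55 − (-0.25)·(-45)] / 50 = +0.01700
∂z/∂y = [50·(-0.25) − (-60)·(+0.22)] / 50 = +0.01400
Steepest decrease is along −∇f = (-0.01700 E, -0.01400 N) → southwest.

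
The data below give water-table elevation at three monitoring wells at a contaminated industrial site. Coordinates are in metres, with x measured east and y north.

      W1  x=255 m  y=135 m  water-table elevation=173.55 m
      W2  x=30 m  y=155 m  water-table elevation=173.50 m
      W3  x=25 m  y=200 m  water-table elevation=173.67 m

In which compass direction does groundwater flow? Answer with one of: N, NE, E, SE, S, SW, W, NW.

Differences from W1: to W2 (Δx, Δy, Δh) = (-225, 20, -0.05); to W3 = (-230, 65, +0.12).
Determinant of the coordinate differences = (-225)·65 − (-230)·20 = -10025.
∂h/∂x = [(-0.05)·65 − (+0.12)·20] / -10025 = +0.0005636
∂h/∂y = [(-225)·(+0.12) − (-230)·(-0.05)] / -10025 = +0.003840
Flow = −∇h = (-0.0005636 east, -0.003840 north), which points south.

S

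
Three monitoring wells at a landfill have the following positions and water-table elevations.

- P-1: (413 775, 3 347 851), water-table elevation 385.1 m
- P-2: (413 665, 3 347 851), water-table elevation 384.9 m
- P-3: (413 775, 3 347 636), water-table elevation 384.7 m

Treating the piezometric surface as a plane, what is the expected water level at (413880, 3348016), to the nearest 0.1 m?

385.6 m

∂h/∂x = (384.9 − 385.1) / (413665 − 413775) = +0.001818
∂h/∂y = (384.7 − 385.1) / (3347636 − 3347851) = +0.001860
h(413880, 3348016) = 385.1 + (+0.001818)·(105) + (+0.001860)·(165) = 385.1 +0.191 +0.307 = 385.598 m.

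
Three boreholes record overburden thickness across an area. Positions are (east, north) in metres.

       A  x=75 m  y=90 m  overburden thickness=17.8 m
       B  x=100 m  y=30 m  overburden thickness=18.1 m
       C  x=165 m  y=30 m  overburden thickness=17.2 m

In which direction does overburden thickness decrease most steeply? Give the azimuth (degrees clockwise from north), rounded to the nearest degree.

Taking A as reference: B−A = (25, -60, +0.3); C−A = (90, -60, -0.6).
Determinant of the coordinate differences = 25·(-60) − 90·(-60) = 3900.
∂d/∂x = [(+0.3)·(-60) − (-0.6)·(-60)] / 3900 = -0.01385
∂d/∂y = [25·(-0.6) − 90·(+0.3)] / 3900 = -0.01077
Steepest decrease is along −∇f: components (+0.01385 E, +0.01077 N).
Azimuth = atan2(+0.01385, +0.01077) = 52.1° ≈ 052°.

052°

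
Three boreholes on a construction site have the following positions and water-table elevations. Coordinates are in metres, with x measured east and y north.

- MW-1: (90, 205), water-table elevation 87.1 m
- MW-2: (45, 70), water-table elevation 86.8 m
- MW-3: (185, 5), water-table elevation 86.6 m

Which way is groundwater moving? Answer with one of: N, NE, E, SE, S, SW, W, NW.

S

Taking MW-1 as reference: MW-2−MW-1 = (-45, -135, -0.3); MW-3−MW-1 = (95, -200, -0.5).
Determinant of the coordinate differences = (-45)·(-200) − 95·(-135) = 21825.
∂h/∂x = [(-0.3)·(-200) − (-0.5)·(-135)] / 21825 = -0.0003436
∂h/∂y = [(-45)·(-0.5) − 95·(-0.3)] / 21825 = +0.002337
Flow = −∇h = (+0.0003436 east, -0.002337 north), which points south.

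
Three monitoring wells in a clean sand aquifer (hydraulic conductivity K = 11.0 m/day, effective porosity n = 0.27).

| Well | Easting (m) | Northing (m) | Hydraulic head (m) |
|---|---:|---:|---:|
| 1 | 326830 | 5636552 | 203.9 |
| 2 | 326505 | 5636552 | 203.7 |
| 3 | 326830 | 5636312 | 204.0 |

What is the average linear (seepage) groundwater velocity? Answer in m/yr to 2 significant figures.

11 m/yr

∂h/∂x = (203.7 − 203.9) / (326505 − 326830) = +0.0006154
∂h/∂y = (204.0 − 203.9) / (5636312 − 5636552) = -0.0004167
|∇h| = √(0.0006154² + -0.0004167²) = 0.0007432
Seepage velocity v = K·i/n = 11.0 × 0.0007432 / 0.27 = 0.03028 m/day = 11.06 m/yr.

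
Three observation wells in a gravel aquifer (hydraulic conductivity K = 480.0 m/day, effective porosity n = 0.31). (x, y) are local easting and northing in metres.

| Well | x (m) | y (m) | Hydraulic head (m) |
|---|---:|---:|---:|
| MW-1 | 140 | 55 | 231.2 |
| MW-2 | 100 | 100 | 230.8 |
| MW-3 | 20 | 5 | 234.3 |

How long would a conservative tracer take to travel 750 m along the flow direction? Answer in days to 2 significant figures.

17 days

Three-point gradient (reference MW-1): Δ to MW-2 = (-40, 45, -0.4), Δ to MW-3 = (-120, -50, +3.1).
∂h/∂x = -0.01615, ∂h/∂y = -0.02324 (det = 7400).
|∇h| = √(-0.01615² + -0.02324²) = 0.0283
Seepage velocity v = K·i/n = 480.0 × 0.0283 / 0.31 = 43.82 m/day.
t = 750 / 43.82 = 17.12 days.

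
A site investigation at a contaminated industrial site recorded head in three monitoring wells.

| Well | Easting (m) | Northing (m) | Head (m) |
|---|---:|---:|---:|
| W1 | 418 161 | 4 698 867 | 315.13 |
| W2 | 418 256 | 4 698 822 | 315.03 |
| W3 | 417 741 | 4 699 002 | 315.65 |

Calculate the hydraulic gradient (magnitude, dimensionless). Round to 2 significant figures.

Three-point gradient (reference W1): Δ to W2 = (95, -45, -0.10), Δ to W3 = (-420, 135, +0.52).
∂h/∂x = -0.001630, ∂h/∂y = -0.001218 (det = -6075).
|∇h| = √(-0.001630² + -0.001218²) = 0.002035

0.0020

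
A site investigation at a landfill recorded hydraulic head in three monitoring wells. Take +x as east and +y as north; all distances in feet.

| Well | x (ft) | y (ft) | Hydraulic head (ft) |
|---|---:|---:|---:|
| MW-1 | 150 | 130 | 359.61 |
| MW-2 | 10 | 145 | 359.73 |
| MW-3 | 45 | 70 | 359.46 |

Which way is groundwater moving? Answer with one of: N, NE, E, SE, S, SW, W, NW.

S

Differences from MW-1: to MW-2 (Δx, Δy, Δh) = (-140, 15, +0.12); to MW-3 = (-105, -60, -0.15).
Determinant of the coordinate differences = (-140)·(-60) − (-105)·15 = 9975.
∂h/∂x = [(+0.12)·(-60) − (-0.15)·15] / 9975 = -0.0004962
∂h/∂y = [(-140)·(-0.15) − (-105)·(+0.12)] / 9975 = +0.003368
Flow = −∇h = (+0.0004962 east, -0.003368 north), which points south.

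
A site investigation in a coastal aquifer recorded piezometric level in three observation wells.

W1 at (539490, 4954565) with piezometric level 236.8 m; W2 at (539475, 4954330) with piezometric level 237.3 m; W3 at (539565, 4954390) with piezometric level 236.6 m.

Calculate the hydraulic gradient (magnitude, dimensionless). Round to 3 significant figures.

0.00686

Taking W1 as reference: W2−W1 = (-15, -235, +0.5); W3−W1 = (75, -175, -0.2).
Determinant of the coordinate differences = (-15)·(-175) − 75·(-235) = 20250.
∂h/∂x = [(+0.5)·(-175) − (-0.2)·(-235)] / 20250 = -0.006642
∂h/∂y = [(-15)·(-0.2) − 75·(+0.5)] / 20250 = -0.001704
|∇h| = √(-0.006642² + -0.001704²) = 0.006857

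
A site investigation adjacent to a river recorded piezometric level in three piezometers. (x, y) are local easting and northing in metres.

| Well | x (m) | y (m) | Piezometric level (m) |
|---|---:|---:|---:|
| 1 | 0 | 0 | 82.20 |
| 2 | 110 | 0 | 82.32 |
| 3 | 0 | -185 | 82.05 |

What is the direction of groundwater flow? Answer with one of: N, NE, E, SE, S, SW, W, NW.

SW

∂h/∂x = (82.32 − 82.20) / (110 − 0) = +0.001091
∂h/∂y = (82.05 − 82.20) / (-185 − 0) = +0.0008108
Flow = −∇h = (-0.001091 east, -0.0008108 north), which points southwest.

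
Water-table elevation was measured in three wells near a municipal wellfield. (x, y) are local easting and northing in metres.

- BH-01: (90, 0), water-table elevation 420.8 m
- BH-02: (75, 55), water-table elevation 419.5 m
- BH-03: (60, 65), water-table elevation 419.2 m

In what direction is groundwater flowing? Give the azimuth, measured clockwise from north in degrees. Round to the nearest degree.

347°

With h = a·x + b·y + c and BH-01 as origin, the differences give:
  (-15)·a + 55·b = -1.3
  (-30)·a + 65·b = -1.6
Eliminate b (×65 and ×55, subtract): 675·a = 3.50 → a = ∂h/∂x = +0.005185
Back-substitute: b = ∂h/∂y = -0.02222.
Flow direction (−∇h) has components (-0.005185 E, +0.02222 N).
Azimuth = atan2(E, N) = atan2(-0.005185, +0.02222) = 346.9° ≈ 347°.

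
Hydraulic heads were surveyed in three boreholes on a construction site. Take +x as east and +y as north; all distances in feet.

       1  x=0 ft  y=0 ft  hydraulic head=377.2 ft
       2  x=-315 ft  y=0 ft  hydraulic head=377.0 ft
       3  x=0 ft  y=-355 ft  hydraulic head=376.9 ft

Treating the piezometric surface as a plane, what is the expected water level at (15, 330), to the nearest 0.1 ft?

∂h/∂x = (377.0 − 377.2) / (-315 − 0) = +0.0006349
∂h/∂y = (376.9 − 377.2) / (-355 − 0) = +0.0008451
h(15, 330) = 377.2 + (+0.0006349)·(15) + (+0.0008451)·(330) = 377.2 +0.010 +0.279 = 377.488 ft.

377.5 ft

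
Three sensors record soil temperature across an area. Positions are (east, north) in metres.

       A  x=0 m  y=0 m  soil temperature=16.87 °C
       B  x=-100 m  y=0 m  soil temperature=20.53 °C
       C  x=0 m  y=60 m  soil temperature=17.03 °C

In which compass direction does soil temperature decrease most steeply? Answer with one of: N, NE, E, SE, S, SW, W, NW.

E

∂T/∂x = (20.53 − 16.87) / (-100 − 0) = -0.03660
∂T/∂y = (17.03 − 16.87) / (60 − 0) = +0.002667
Steepest decrease is along −∇f = (+0.03660 E, -0.002667 N) → east.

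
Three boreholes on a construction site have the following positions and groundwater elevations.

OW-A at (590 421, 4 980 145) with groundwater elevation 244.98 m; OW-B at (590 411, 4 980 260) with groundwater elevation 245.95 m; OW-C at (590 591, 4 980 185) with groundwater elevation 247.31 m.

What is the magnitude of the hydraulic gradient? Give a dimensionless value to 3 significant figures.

With h = a·x + b·y + c and OW-A as origin, the differences give:
  (-10)·a + 115·b = +0.97
  170·a + 40·b = +2.33
Eliminate b (×40 and ×115, subtract): -19950·a = -229.150 → a = ∂h/∂x = +0.01149
Back-substitute: b = ∂h/∂y = +0.009434.
|∇h| = √(0.01149² + 0.009434²) = 0.01487

0.0149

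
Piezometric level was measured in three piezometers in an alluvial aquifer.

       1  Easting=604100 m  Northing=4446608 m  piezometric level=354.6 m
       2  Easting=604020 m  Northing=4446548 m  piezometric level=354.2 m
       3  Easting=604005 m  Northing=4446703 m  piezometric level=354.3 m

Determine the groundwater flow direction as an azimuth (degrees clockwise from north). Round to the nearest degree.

256°

Differences from 1: to 2 (Δx, Δy, Δh) = (-80, -60, -0.4); to 3 = (-95, 95, -0.3).
Determinant of the coordinate differences = (-80)·95 − (-95)·(-60) = -13300.
∂h/∂x = [(-0.4)·95 − (-0.3)·(-60)] / -13300 = +0.004211
∂h/∂y = [(-80)·(-0.3) − (-95)·(-0.4)] / -13300 = +0.001053
Flow direction (−∇h) has components (-0.004211 E, -0.001053 N).
Azimuth = atan2(E, N) = atan2(-0.004211, -0.001053) = 256.0° ≈ 256°.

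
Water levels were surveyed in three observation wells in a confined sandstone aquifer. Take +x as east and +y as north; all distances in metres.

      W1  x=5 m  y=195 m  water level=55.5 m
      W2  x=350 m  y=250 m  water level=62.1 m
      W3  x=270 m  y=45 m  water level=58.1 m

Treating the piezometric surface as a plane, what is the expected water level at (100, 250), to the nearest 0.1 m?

Differences from W1: to W2 (Δx, Δy, Δh) = (345, 55, +6.6); to W3 = (265, -150, +2.6).
Solve a·Δx + b·Δy = Δh: det = 345·(-150) − 265·55 = -66325.
∂h/∂x = [(+6.6)·(-150) − (+2.6)·55] / -66325 = +0.01708
∂h/∂y = [345·(+2.6) − 265·(+6.6)] / -66325 = +0.01285
h(100, 250) = 55.5 + (+0.01708)·(95) + (+0.01285)·(55) = 55.5 +1.623 +0.707 = 57.829 m.

57.8 m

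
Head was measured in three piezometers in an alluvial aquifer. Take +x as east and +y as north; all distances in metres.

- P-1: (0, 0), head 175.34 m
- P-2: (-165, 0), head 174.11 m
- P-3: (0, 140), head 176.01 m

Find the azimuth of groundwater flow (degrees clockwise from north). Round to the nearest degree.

237°

∂h/∂x = (174.11 − 175.34) / (-165 − 0) = +0.007455
∂h/∂y = (176.01 − 175.34) / (140 − 0) = +0.004786
Flow direction (−∇h) has components (-0.007455 E, -0.004786 N).
Azimuth = atan2(E, N) = atan2(-0.007455, -0.004786) = 237.3° ≈ 237°.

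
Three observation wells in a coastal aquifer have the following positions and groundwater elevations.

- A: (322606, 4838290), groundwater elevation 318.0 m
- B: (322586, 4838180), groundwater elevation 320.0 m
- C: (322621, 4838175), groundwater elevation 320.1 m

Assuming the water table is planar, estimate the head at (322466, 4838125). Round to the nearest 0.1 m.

With h = a·x + b·y + c and A as origin, the differences give:
  (-20)·a + (-110)·b = +2.0
  15·a + (-115)·b = +2.1
Eliminate b (×(-115) and ×(-110), subtract): 3950·a = 1.00 → a = ∂h/∂x = +0.0002532
Back-substitute: b = ∂h/∂y = -0.01823.
h(322466, 4838125) = 318.0 + (+0.0002532)·(-140) + (-0.01823)·(-165) = 318.0 -0.035 +3.008 = 320.972 m.

321.0 m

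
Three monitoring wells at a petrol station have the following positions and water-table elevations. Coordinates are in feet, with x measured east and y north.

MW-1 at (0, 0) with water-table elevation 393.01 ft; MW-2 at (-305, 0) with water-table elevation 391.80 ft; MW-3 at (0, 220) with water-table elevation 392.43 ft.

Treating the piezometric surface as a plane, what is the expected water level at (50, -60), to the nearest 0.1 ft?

393.4 ft

∂h/∂x = (391.80 − 393.01) / (-305 − 0) = +0.003967
∂h/∂y = (392.43 − 393.01) / (220 − 0) = -0.002636
h(50, -60) = 393.01 + (+0.003967)·(50) + (-0.002636)·(-60) = 393.01 +0.198 +0.158 = 393.367 ft.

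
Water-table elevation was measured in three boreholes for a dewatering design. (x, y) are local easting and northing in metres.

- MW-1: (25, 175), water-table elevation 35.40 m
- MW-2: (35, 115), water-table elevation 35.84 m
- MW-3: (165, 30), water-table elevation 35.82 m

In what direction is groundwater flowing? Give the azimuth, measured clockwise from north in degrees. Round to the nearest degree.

034°

Taking MW-1 as reference: MW-2−MW-1 = (10, -60, +0.44); MW-3−MW-1 = (140, -145, +0.42).
Determinant of the coordinate differences = 10·(-145) − 140·(-60) = 6950.
∂h/∂x = [(+0.44)·(-145) − (+0.42)·(-60)] / 6950 = -0.005554
∂h/∂y = [10·(+0.42) − 140·(+0.44)] / 6950 = -0.008259
Flow direction (−∇h) has components (+0.005554 E, +0.008259 N).
Azimuth = atan2(E, N) = atan2(+0.005554, +0.008259) = 33.9° ≈ 034°.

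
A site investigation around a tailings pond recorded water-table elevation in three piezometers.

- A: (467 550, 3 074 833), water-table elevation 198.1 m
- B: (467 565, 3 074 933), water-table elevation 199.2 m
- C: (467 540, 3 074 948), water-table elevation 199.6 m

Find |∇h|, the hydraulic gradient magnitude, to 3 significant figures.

With h = a·x + b·y + c and A as origin, the differences give:
  15·a + 100·b = +1.1
  (-10)·a + 115·b = +1.5
Eliminate b (×115 and ×100, subtract): 2725·a = -23.50 → a = ∂h/∂x = -0.008624
Back-substitute: b = ∂h/∂y = +0.01229.
|∇h| = √(-0.008624² + 0.01229²) = 0.01501

0.0150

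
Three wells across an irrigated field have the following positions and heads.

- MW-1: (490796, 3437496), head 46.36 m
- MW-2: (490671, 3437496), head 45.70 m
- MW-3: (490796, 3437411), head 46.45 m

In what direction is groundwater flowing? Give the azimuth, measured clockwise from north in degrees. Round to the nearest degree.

∂h/∂x = (45.70 − 46.36) / (490671 − 490796) = +0.005280
∂h/∂y = (46.45 − 46.36) / (3437411 − 3437496) = -0.001059
Flow direction (−∇h) has components (-0.005280 E, +0.001059 N).
Azimuth = atan2(E, N) = atan2(-0.005280, +0.001059) = 281.3° ≈ 281°.

281°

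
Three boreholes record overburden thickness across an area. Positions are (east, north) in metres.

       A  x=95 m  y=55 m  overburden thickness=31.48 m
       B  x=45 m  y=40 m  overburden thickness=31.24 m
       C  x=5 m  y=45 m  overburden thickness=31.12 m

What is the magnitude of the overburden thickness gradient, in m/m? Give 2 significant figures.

0.0055 m/m

With d = a·x + b·y + c and A as origin, the differences give:
  (-50)·a + (-15)·b = -0.24
  (-90)·a + (-10)·b = -0.36
Eliminate b (×(-10) and ×(-15), subtract): -850·a = -3.000 → a = ∂d/∂x = +0.003529
Back-substitute: b = ∂d/∂y = +0.004235.
|∇f| = √(0.003529² + 0.004235²) = 0.005513 m/m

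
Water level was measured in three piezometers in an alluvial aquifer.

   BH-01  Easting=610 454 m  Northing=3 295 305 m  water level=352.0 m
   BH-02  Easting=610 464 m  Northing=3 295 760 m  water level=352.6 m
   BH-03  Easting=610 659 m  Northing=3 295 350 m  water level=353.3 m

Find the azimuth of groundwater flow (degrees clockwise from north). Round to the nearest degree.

Taking BH-01 as reference: BH-02−BH-01 = (10, 455, +0.6); BH-03−BH-01 = (205, 45, +1.3).
Solve a·Δx + b·Δy = Δh: det = 10·45 − 205·455 = -92825.
∂h/∂x = [(+0.6)·45 − (+1.3)·455] / -92825 = +0.006081
∂h/∂y = [10·(+1.3) − 205·(+0.6)] / -92825 = +0.001185
Flow direction (−∇h) has components (-0.006081 E, -0.001185 N).
Azimuth = atan2(E, N) = atan2(-0.006081, -0.001185) = 259.0° ≈ 259°.

259°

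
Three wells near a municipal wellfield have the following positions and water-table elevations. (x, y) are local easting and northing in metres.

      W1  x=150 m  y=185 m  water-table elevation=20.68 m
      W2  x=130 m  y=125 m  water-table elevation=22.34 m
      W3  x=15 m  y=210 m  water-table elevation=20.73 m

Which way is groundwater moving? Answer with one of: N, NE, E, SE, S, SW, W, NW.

With h = a·x + b·y + c and W1 as origin, the differences give:
  (-20)·a + (-60)·b = +1.66
  (-135)·a + 25·b = +0.05
Eliminate b (×25 and ×(-60), subtract): -8600·a = 44.500 → a = ∂h/∂x = -0.005174
Back-substitute: b = ∂h/∂y = -0.02594.
Flow = −∇h = (+0.005174 east, +0.02594 north), which points north.

N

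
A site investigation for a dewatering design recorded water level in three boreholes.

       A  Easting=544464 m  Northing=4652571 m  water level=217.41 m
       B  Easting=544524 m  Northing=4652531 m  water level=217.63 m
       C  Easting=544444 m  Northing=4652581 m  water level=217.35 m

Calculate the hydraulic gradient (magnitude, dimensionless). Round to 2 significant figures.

With h = a·x + b·y + c and A as origin, the differences give:
  60·a + (-40)·b = +0.22
  (-20)·a + 10·b = -0.06
Eliminate b (×10 and ×(-40), subtract): -200·a = -0.200 → a = ∂h/∂x = +0.001000
Back-substitute: b = ∂h/∂y = -0.004000.
|∇h| = √(0.001000² + -0.004000²) = 0.004123

0.0041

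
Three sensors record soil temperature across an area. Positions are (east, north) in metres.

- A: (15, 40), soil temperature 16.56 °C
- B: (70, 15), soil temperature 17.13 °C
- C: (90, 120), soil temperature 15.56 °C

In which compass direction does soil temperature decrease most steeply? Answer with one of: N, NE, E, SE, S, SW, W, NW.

N

Three-point gradient (reference A): Δ to B = (55, -25, +0.57), Δ to C = (75, 80, -1.00).
∂T/∂x = +0.003283, ∂T/∂y = -0.01558 (det = 6275).
Steepest decrease is along −∇f = (-0.003283 E, +0.01558 N) → north.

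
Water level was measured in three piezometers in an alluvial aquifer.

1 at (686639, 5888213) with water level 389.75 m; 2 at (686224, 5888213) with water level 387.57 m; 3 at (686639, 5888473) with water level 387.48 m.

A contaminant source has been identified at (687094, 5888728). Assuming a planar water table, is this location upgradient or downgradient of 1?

∂h/∂x = (387.57 − 389.75) / (686224 − 686639) = +0.005253
∂h/∂y = (387.48 − 389.75) / (5888473 − 5888213) = -0.008731
Head at (687094, 5888728) = 389.75 + (+0.005253)·(455) + (-0.008731)·(515) = 387.64 m.
That is lower than the 389.75 m at 1, so the point is downgradient.

downgradient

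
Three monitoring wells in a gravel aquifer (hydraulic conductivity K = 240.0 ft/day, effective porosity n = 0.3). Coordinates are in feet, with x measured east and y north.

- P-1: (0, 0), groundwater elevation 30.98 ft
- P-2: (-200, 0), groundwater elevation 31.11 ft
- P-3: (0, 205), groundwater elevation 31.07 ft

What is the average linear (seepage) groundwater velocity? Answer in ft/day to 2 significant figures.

0.63 ft/day

∂h/∂x = (31.11 − 30.98) / (-200 − 0) = -0.0006500
∂h/∂y = (31.07 − 30.98) / (205 − 0) = +0.0004390
|∇h| = √(-0.0006500² + 0.0004390²) = 0.0007844
Seepage velocity v = K·i/n = 240.0 × 0.0007844 / 0.3 = 0.6275 ft/day.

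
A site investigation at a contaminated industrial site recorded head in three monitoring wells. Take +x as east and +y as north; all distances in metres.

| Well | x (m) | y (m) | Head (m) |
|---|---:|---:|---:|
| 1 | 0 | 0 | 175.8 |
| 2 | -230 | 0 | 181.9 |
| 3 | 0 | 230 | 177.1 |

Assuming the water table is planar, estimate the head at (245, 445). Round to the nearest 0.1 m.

∂h/∂x = (181.9 − 175.8) / (-230 − 0) = -0.02652
∂h/∂y = (177.1 − 175.8) / (230 − 0) = +0.005652
h(245, 445) = 175.8 + (-0.02652)·(245) + (+0.005652)·(445) = 175.8 -6.498 +2.515 = 171.817 m.

171.8 m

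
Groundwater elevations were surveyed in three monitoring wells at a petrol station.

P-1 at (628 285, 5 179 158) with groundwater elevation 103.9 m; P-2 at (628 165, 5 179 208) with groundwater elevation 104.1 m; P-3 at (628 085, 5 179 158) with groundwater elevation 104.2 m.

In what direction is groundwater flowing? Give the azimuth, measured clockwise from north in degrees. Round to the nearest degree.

105°

Taking P-1 as reference: P-2−P-1 = (-120, 50, +0.2); P-3−P-1 = (-200, 0, +0.3).
Solve a·Δx + b·Δy = Δh: det = (-120)·0 − (-200)·50 = 10000.
∂h/∂x = [(+0.2)·0 − (+0.3)·50] / 10000 = -0.001500
∂h/∂y = [(-120)·(+0.3) − (-200)·(+0.2)] / 10000 = +0.0004000
Flow direction (−∇h) has components (+0.001500 E, -0.0004000 N).
Azimuth = atan2(E, N) = atan2(+0.001500, -0.0004000) = 104.9° ≈ 105°.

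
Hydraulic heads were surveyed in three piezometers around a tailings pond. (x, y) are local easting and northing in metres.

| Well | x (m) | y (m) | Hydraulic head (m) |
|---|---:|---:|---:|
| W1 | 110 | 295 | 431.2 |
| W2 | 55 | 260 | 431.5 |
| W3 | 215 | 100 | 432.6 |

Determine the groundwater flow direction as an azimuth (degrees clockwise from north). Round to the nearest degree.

005°

Taking W1 as reference: W2−W1 = (-55, -35, +0.3); W3−W1 = (105, -195, +1.4).
Determinant of the coordinate differences = (-55)·(-195) − 105·(-35) = 14400.
∂h/∂x = [(+0.3)·(-195) − (+1.4)·(-35)] / 14400 = -0.0006597
∂h/∂y = [(-55)·(+1.4) − 105·(+0.3)] / 14400 = -0.007535
Flow direction (−∇h) has components (+0.0006597 E, +0.007535 N).
Azimuth = atan2(E, N) = atan2(+0.0006597, +0.007535) = 5.0° ≈ 005°.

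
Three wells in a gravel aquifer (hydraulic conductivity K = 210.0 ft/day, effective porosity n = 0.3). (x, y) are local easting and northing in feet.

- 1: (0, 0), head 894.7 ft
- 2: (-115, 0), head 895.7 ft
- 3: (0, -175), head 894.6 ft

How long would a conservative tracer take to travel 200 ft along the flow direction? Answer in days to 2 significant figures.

33 days

∂h/∂x = (895.7 − 894.7) / (-115 − 0) = -0.008696
∂h/∂y = (894.6 − 894.7) / (-175 − 0) = +0.0005714
|∇h| = √(-0.008696² + 0.0005714²) = 0.008715
Seepage velocity v = K·i/n = 210.0 × 0.008715 / 0.3 = 6.101 ft/day.
t = 200 / 6.101 = 32.78 days.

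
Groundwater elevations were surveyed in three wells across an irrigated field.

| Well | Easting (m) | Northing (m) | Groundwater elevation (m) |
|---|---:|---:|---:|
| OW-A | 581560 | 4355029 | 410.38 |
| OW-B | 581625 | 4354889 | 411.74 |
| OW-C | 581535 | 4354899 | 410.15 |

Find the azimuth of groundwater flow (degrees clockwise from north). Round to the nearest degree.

275°

With h = a·x + b·y + c and OW-A as origin, the differences give:
  65·a + (-140)·b = +1.36
  (-25)·a + (-130)·b = -0.23
Eliminate b (×(-130) and ×(-140), subtract): -11950·a = -209.000 → a = ∂h/∂x = +0.01749
Back-substitute: b = ∂h/∂y = -0.001594.
Flow direction (−∇h) has components (-0.01749 E, +0.001594 N).
Azimuth = atan2(E, N) = atan2(-0.01749, +0.001594) = 275.2° ≈ 275°.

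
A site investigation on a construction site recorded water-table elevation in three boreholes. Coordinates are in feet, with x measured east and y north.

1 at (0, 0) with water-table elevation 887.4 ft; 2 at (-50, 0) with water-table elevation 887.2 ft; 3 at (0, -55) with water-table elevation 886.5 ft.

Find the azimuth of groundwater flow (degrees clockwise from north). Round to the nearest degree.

194°

∂h/∂x = (887.2 − 887.4) / (-50 − 0) = +0.004000
∂h/∂y = (886.5 − 887.4) / (-55 − 0) = +0.01636
Flow direction (−∇h) has components (-0.004000 E, -0.01636 N).
Azimuth = atan2(E, N) = atan2(-0.004000, -0.01636) = 193.7° ≈ 194°.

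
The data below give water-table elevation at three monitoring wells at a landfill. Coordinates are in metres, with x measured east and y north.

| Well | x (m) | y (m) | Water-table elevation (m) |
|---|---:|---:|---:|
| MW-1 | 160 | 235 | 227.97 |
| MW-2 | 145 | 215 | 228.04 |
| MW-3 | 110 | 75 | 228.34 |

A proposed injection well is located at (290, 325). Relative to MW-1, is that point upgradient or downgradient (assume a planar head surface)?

downgradient

Taking MW-1 as reference: MW-2−MW-1 = (-15, -20, +0.07); MW-3−MW-1 = (-50, -160, +0.37).
Determinant of the coordinate differences = (-15)·(-160) − (-50)·(-20) = 1400.
∂h/∂x = [(+0.07)·(-160) − (+0.37)·(-20)] / 1400 = -0.002714
∂h/∂y = [(-15)·(+0.37) − (-50)·(+0.07)] / 1400 = -0.001464
Head at (290, 325) = 227.97 + (-0.002714)·(130) + (-0.001464)·(90) = 227.49 m.
That is lower than the 227.97 m at MW-1, so the point is downgradient.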